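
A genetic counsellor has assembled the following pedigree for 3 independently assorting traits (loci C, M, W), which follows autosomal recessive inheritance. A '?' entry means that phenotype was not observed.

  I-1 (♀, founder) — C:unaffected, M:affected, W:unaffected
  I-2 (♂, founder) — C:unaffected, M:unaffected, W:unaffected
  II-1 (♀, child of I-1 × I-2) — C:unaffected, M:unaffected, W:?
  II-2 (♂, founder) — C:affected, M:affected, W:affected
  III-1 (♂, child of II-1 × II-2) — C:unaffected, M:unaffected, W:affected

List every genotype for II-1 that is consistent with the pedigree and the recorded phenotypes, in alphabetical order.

C/I-1 un ·: CC|Cc
C/I-2 un ·: CC|Cc
C/II-1 un I-1×I-2: CC|Cc
C/II-2 aff ·: cc
C/III-1 un II-1×II-2: Cc
⇒ C over [I-1,I-2,II-1,II-2,III-1]: 7 consistent
M/I-1 aff ·: mm
M/I-2 un ·: MM|Mm
M/II-1 un I-1×I-2: Mm
M/II-2 aff ·: mm
M/III-1 un II-1×II-2: Mm
⇒ M over [I-1,I-2,II-1,II-2,III-1]: 2 consistent
W/I-1 un ·: WW|Ww
W/I-2 un ·: WW|Ww
W/II-1 ? I-1×I-2: Ww|ww
W/II-2 aff ·: ww
W/III-1 aff II-1×II-2: ww
⇒ W over [I-1,I-2,II-1,II-2,III-1]: 4 consistent

II-1 ∈ {CC Mm Ww, CC Mm ww, Cc Mm Ww, Cc Mm ww}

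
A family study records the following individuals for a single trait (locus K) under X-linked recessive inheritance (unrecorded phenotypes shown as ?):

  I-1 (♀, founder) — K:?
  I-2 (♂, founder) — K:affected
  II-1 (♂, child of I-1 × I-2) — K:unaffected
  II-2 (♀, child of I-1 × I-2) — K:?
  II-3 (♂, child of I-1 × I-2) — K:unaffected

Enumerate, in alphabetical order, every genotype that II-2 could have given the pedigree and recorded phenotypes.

K/I-1 ? ·: X^KX^K|X^KX^k
K/I-2 aff ·: X^kY
K/II-1 un I-1×I-2: X^KY
K/II-2 ? I-1×I-2: X^KX^k|X^kX^k
K/II-3 un I-1×I-2: X^KY
⇒ K over [I-1,I-2,II-1,II-2,II-3]: 3 consistent

II-2 ∈ {X^KX^k, X^kX^k}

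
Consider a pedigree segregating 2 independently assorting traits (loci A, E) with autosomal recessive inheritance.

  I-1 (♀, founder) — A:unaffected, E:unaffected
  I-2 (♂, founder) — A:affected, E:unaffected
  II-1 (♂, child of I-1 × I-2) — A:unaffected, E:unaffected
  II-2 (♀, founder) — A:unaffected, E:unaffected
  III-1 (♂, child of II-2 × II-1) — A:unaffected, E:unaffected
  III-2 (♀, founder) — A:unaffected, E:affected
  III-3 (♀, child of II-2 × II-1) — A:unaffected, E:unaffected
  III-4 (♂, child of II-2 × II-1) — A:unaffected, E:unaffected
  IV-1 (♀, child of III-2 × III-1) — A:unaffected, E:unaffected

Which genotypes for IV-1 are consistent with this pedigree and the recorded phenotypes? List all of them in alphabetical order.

A/I-1 un ·: AA|Aa
A/I-2 aff ·: aa
A/II-1 un I-1×I-2: Aa
A/II-2 un ·: AA|Aa
A/III-1 un II-2×II-1: AA|Aa
A/III-2 un ·: AA|Aa
A/III-3 un II-2×II-1: AA|Aa
A/III-4 un II-2×II-1: AA|Aa
A/IV-1 un III-2×III-1: AA|Aa
⇒ A over [I-1,I-2,II-1,II-2,III-1,III-2,III-3,III-4,IV-1]: 112 consistent
E/I-1 un ·: EE|Ee
E/I-2 un ·: EE|Ee
E/II-1 un I-1×I-2: EE|Ee
E/II-2 un ·: EE|Ee
E/III-1 un II-2×II-1: EE|Ee
E/III-2 aff ·: ee
E/III-3 un II-2×II-1: EE|Ee
E/III-4 un II-2×II-1: EE|Ee
E/IV-1 un III-2×III-1: Ee
⇒ E over [I-1,I-2,II-1,II-2,III-1,III-2,III-3,III-4,IV-1]: 84 consistent

IV-1 ∈ {AA Ee, Aa Ee}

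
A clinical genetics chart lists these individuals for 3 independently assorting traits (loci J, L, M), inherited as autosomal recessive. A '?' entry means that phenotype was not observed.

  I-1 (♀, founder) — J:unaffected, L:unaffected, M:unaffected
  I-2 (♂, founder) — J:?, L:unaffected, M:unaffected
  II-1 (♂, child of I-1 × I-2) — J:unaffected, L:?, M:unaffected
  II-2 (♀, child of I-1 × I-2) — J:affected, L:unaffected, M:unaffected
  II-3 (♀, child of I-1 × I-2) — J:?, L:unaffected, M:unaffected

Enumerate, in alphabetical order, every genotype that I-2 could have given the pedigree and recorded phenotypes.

J/I-1 un ·: Jj
J/I-2 ? ·: Jj|jj
J/II-1 un I-1×I-2: JJ|Jj
J/II-2 aff I-1×I-2: jj
J/II-3 ? I-1×I-2: JJ|Jj|jj
⇒ J over [I-1,I-2,II-1,II-2,II-3]: 8 consistent
L/I-1 un ·: LL|Ll
L/I-2 un ·: LL|Ll
L/II-1 ? I-1×I-2: LL|Ll|ll
L/II-2 un I-1×I-2: LL|Ll
L/II-3 un I-1×I-2: LL|Ll
⇒ L over [I-1,I-2,II-1,II-2,II-3]: 29 consistent
M/I-1 un ·: MM|Mm
M/I-2 un ·: MM|Mm
M/II-1 un I-1×I-2: MM|Mm
M/II-2 un I-1×I-2: MM|Mm
M/II-3 un I-1×I-2: MM|Mm
⇒ M over [I-1,I-2,II-1,II-2,II-3]: 25 consistent

I-2 ∈ {Jj LL MM, Jj LL Mm, Jj Ll MM, Jj Ll Mm, jj LL MM, jj LL Mm, jj Ll MM, jj Ll Mm}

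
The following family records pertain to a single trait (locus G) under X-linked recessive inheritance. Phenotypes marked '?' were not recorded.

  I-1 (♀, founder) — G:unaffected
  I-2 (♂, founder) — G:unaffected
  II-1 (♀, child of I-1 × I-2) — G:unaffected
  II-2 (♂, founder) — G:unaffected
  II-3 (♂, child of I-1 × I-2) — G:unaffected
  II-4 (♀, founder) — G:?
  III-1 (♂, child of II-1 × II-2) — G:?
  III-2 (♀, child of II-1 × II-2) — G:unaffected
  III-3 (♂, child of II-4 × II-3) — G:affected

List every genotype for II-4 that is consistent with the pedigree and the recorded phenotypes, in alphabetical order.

II-4 ∈ {X^GX^g, X^gX^g}

G/I-1 un ·: X^GX^G|X^GX^g
G/I-2 un ·: X^GY
G/II-1 un I-1×I-2: X^GX^G|X^GX^g
G/II-2 un ·: X^GY
G/II-3 un I-1×I-2: X^GY
G/II-4 ? ·: X^GX^g|X^gX^g
G/III-1 ? II-1×II-2: X^GY|X^gY
G/III-2 un II-1×II-2: X^GX^G|X^GX^g
G/III-3 aff II-4×II-3: X^gY
⇒ G over [I-1,I-2,II-1,II-2,II-3,II-4,III-1,III-2,III-3]: 12 consistent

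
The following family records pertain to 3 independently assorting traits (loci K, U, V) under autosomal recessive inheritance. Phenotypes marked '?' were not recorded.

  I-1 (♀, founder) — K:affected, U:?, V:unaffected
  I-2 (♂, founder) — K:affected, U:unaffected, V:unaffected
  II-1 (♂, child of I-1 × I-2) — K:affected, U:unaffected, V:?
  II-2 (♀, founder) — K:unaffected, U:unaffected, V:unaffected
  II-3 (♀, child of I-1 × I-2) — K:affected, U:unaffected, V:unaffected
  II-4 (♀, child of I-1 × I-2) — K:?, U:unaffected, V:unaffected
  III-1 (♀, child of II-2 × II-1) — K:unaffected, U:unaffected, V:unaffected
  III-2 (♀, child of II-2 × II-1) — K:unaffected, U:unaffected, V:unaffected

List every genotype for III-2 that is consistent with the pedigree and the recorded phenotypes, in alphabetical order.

K/I-1 aff ·: kk
K/I-2 aff ·: kk
K/II-1 aff I-1×I-2: kk
K/II-2 un ·: KK|Kk
K/II-3 aff I-1×I-2: kk
K/II-4 ? I-1×I-2: kk
K/III-1 un II-2×II-1: Kk
K/III-2 un II-2×II-1: Kk
⇒ K over [I-1,I-2,II-1,II-2,II-3,II-4,III-1,III-2]: 2 consistent
U/I-1 ? ·: UU|Uu|uu
U/I-2 un ·: UU|Uu
U/II-1 un I-1×I-2: UU|Uu
U/II-2 un ·: UU|Uu
U/II-3 un I-1×I-2: UU|Uu
U/II-4 un I-1×I-2: UU|Uu
U/III-1 un II-2×II-1: UU|Uu
U/III-2 un II-2×II-1: UU|Uu
⇒ U over [I-1,I-2,II-1,II-2,II-3,II-4,III-1,III-2]: 177 consistent
V/I-1 un ·: VV|Vv
V/I-2 un ·: VV|Vv
V/II-1 ? I-1×I-2: VV|Vv|vv
V/II-2 un ·: VV|Vv
V/II-3 un I-1×I-2: VV|Vv
V/II-4 un I-1×I-2: VV|Vv
V/III-1 un II-2×II-1: VV|Vv
V/III-2 un II-2×II-1: VV|Vv
⇒ V over [I-1,I-2,II-1,II-2,II-3,II-4,III-1,III-2]: 169 consistent

III-2 ∈ {Kk UU VV, Kk UU Vv, Kk Uu VV, Kk Uu Vv}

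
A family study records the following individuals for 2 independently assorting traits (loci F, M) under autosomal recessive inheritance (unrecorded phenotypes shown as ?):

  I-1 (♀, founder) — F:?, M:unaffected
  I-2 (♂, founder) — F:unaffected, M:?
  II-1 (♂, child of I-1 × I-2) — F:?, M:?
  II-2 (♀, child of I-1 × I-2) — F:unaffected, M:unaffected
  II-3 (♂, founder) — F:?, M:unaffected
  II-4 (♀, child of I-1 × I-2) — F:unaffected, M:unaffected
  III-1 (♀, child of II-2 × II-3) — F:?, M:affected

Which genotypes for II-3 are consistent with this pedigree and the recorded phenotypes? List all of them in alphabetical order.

F/I-1 ? ·: FF|Ff|ff
F/I-2 un ·: FF|Ff
F/II-1 ? I-1×I-2: FF|Ff|ff
F/II-2 un I-1×I-2: FF|Ff
F/II-3 ? ·: FF|Ff|ff
F/II-4 un I-1×I-2: FF|Ff
F/III-1 ? II-2×II-3: FF|Ff|ff
⇒ F over [I-1,I-2,II-1,II-2,II-3,II-4,III-1]: 179 consistent
M/I-1 un ·: MM|Mm
M/I-2 ? ·: MM|Mm|mm
M/II-1 ? I-1×I-2: MM|Mm|mm
M/II-2 un I-1×I-2: Mm
M/II-3 un ·: Mm
M/II-4 un I-1×I-2: MM|Mm
M/III-1 aff II-2×II-3: mm
⇒ M over [I-1,I-2,II-1,II-2,II-3,II-4,III-1]: 17 consistent

II-3 ∈ {FF Mm, Ff Mm, ff Mm}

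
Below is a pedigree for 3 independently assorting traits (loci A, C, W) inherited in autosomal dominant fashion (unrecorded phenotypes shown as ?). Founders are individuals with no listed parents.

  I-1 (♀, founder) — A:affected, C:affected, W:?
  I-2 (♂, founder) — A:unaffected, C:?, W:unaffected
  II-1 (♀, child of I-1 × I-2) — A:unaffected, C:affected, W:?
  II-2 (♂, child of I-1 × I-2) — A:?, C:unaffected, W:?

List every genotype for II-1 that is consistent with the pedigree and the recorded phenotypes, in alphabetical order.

A/I-1 aff ·: Aa
A/I-2 un ·: aa
A/II-1 un I-1×I-2: aa
A/II-2 ? I-1×I-2: aa|Aa
⇒ A over [I-1,I-2,II-1,II-2]: 2 consistent
C/I-1 aff ·: Cc
C/I-2 ? ·: cc|Cc
C/II-1 aff I-1×I-2: Cc|CC
C/II-2 un I-1×I-2: cc
⇒ C over [I-1,I-2,II-1,II-2]: 3 consistent
W/I-1 ? ·: ww|Ww|WW
W/I-2 un ·: ww
W/II-1 ? I-1×I-2: ww|Ww
W/II-2 ? I-1×I-2: ww|Ww
⇒ W over [I-1,I-2,II-1,II-2]: 6 consistent

II-1 ∈ {aa CC Ww, aa CC ww, aa Cc Ww, aa Cc ww}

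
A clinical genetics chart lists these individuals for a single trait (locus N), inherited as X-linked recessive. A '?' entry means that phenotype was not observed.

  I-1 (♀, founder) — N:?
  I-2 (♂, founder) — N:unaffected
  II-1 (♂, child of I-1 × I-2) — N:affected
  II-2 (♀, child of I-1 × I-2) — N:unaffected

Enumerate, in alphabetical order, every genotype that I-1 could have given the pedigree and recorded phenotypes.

I-1 ∈ {X^NX^n, X^nX^n}

N/I-1 ? ·: X^NX^n|X^nX^n
N/I-2 un ·: X^NY
N/II-1 aff I-1×I-2: X^nY
N/II-2 un I-1×I-2: X^NX^N|X^NX^n
⇒ N over [I-1,I-2,II-1,II-2]: 3 consistent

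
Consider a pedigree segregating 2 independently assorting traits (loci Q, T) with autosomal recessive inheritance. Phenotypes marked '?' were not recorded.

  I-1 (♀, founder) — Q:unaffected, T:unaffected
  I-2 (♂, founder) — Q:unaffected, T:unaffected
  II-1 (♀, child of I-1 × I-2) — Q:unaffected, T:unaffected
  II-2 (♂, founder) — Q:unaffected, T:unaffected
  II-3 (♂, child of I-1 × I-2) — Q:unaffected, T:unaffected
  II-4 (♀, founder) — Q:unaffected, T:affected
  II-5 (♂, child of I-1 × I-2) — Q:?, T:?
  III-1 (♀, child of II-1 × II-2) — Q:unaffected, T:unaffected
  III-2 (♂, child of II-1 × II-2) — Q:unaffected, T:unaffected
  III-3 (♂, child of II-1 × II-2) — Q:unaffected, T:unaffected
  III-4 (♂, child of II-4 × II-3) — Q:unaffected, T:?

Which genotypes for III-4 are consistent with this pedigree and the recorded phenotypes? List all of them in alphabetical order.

Q/I-1 un ·: QQ|Qq
Q/I-2 un ·: QQ|Qq
Q/II-1 un I-1×I-2: QQ|Qq
Q/II-2 un ·: QQ|Qq
Q/II-3 un I-1×I-2: QQ|Qq
Q/II-4 un ·: QQ|Qq
Q/II-5 ? I-1×I-2: QQ|Qq|qq
Q/III-1 un II-1×II-2: QQ|Qq
Q/III-2 un II-1×II-2: QQ|Qq
Q/III-3 un II-1×II-2: QQ|Qq
Q/III-4 un II-4×II-3: QQ|Qq
⇒ Q over [I-1,I-2,II-1,II-2,II-3,II-4,II-5,III-1,III-2,III-3,III-4]: 1252 consistent
T/I-1 un ·: TT|Tt
T/I-2 un ·: TT|Tt
T/II-1 un I-1×I-2: TT|Tt
T/II-2 un ·: TT|Tt
T/II-3 un I-1×I-2: TT|Tt
T/II-4 aff ·: tt
T/II-5 ? I-1×I-2: TT|Tt|tt
T/III-1 un II-1×II-2: TT|Tt
T/III-2 un II-1×II-2: TT|Tt
T/III-3 un II-1×II-2: TT|Tt
T/III-4 ? II-4×II-3: Tt|tt
⇒ T over [I-1,I-2,II-1,II-2,II-3,II-4,II-5,III-1,III-2,III-3,III-4]: 534 consistent

III-4 ∈ {QQ Tt, QQ tt, Qq Tt, Qq tt}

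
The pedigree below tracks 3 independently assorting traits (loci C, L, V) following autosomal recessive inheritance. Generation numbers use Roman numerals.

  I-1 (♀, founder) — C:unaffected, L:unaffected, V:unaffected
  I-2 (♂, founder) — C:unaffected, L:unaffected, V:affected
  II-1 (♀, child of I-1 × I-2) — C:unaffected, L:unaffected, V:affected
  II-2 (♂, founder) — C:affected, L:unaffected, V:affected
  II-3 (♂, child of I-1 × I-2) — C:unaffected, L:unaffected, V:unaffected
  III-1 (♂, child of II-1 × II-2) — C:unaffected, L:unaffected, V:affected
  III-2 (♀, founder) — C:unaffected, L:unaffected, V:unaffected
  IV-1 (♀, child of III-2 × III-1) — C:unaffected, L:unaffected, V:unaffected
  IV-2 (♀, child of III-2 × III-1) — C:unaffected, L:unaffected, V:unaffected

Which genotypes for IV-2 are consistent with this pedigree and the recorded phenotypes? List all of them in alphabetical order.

IV-2 ∈ {CC LL Vv, CC Ll Vv, Cc LL Vv, Cc Ll Vv}

C/I-1 un ·: CC|Cc
C/I-2 un ·: CC|Cc
C/II-1 un I-1×I-2: CC|Cc
C/II-2 aff ·: cc
C/II-3 un I-1×I-2: CC|Cc
C/III-1 un II-1×II-2: Cc
C/III-2 un ·: CC|Cc
C/IV-1 un III-2×III-1: CC|Cc
C/IV-2 un III-2×III-1: CC|Cc
⇒ C over [I-1,I-2,II-1,II-2,II-3,III-1,III-2,IV-1,IV-2]: 104 consistent
L/I-1 un ·: LL|Ll
L/I-2 un ·: LL|Ll
L/II-1 un I-1×I-2: LL|Ll
L/II-2 un ·: LL|Ll
L/II-3 un I-1×I-2: LL|Ll
L/III-1 un II-1×II-2: LL|Ll
L/III-2 un ·: LL|Ll
L/IV-1 un III-2×III-1: LL|Ll
L/IV-2 un III-2×III-1: LL|Ll
⇒ L over [I-1,I-2,II-1,II-2,II-3,III-1,III-2,IV-1,IV-2]: 282 consistent
V/I-1 un ·: Vv
V/I-2 aff ·: vv
V/II-1 aff I-1×I-2: vv
V/II-2 aff ·: vv
V/II-3 un I-1×I-2: Vv
V/III-1 aff II-1×II-2: vv
V/III-2 un ·: VV|Vv
V/IV-1 un III-2×III-1: Vv
V/IV-2 un III-2×III-1: Vv
⇒ V over [I-1,I-2,II-1,II-2,II-3,III-1,III-2,IV-1,IV-2]: 2 consistent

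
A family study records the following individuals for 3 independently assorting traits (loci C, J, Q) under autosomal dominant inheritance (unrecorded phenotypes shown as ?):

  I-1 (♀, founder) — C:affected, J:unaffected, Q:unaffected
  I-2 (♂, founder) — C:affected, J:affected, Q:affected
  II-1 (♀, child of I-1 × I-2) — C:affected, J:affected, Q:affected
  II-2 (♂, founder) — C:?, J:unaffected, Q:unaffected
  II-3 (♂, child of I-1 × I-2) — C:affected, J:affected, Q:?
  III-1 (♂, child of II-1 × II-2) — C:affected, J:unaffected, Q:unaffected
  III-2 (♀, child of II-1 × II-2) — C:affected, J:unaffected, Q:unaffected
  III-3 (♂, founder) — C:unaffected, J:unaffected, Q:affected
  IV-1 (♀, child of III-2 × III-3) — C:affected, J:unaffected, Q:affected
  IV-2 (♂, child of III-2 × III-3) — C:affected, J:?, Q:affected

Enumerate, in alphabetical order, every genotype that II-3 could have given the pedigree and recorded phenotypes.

C/I-1 aff ·: Cc|CC
C/I-2 aff ·: Cc|CC
C/II-1 aff I-1×I-2: Cc|CC
C/II-2 ? ·: cc|Cc|CC
C/II-3 aff I-1×I-2: Cc|CC
C/III-1 aff II-1×II-2: Cc|CC
C/III-2 aff II-1×II-2: Cc|CC
C/III-3 un ·: cc
C/IV-1 aff III-2×III-3: Cc
C/IV-2 aff III-2×III-3: Cc
⇒ C over [I-1,I-2,II-1,II-2,II-3,III-1,III-2,III-3,IV-1,IV-2]: 96 consistent
J/I-1 un ·: jj
J/I-2 aff ·: Jj|JJ
J/II-1 aff I-1×I-2: Jj
J/II-2 un ·: jj
J/II-3 aff I-1×I-2: Jj
J/III-1 un II-1×II-2: jj
J/III-2 un II-1×II-2: jj
J/III-3 un ·: jj
J/IV-1 un III-2×III-3: jj
J/IV-2 ? III-2×III-3: jj
⇒ J over [I-1,I-2,II-1,II-2,II-3,III-1,III-2,III-3,IV-1,IV-2]: 2 consistent
Q/I-1 un ·: qq
Q/I-2 aff ·: Qq|QQ
Q/II-1 aff I-1×I-2: Qq
Q/II-2 un ·: qq
Q/II-3 ? I-1×I-2: qq|Qq
Q/III-1 un II-1×II-2: qq
Q/III-2 un II-1×II-2: qq
Q/III-3 aff ·: Qq|QQ
Q/IV-1 aff III-2×III-3: Qq
Q/IV-2 aff III-2×III-3: Qq
⇒ Q over [I-1,I-2,II-1,II-2,II-3,III-1,III-2,III-3,IV-1,IV-2]: 6 consistent

II-3 ∈ {CC Jj Qq, CC Jj qq, Cc Jj Qq, Cc Jj qq}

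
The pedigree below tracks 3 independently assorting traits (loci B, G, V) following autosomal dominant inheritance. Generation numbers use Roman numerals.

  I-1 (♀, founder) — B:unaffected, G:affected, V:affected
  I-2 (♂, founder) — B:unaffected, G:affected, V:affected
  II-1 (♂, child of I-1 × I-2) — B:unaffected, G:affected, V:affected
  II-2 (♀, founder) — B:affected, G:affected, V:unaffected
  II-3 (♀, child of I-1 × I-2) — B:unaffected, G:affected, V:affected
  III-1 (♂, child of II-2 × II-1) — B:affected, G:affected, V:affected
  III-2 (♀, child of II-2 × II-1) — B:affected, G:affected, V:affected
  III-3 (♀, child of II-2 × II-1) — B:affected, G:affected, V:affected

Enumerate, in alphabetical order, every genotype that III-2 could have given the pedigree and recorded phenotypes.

B/I-1 un ·: bb
B/I-2 un ·: bb
B/II-1 un I-1×I-2: bb
B/II-2 aff ·: Bb|BB
B/II-3 un I-1×I-2: bb
B/III-1 aff II-2×II-1: Bb
B/III-2 aff II-2×II-1: Bb
B/III-3 aff II-2×II-1: Bb
⇒ B over [I-1,I-2,II-1,II-2,II-3,III-1,III-2,III-3]: 2 consistent
G/I-1 aff ·: Gg|GG
G/I-2 aff ·: Gg|GG
G/II-1 aff I-1×I-2: Gg|GG
G/II-2 aff ·: Gg|GG
G/II-3 aff I-1×I-2: Gg|GG
G/III-1 aff II-2×II-1: Gg|GG
G/III-2 aff II-2×II-1: Gg|GG
G/III-3 aff II-2×II-1: Gg|GG
⇒ G over [I-1,I-2,II-1,II-2,II-3,III-1,III-2,III-3]: 159 consistent
V/I-1 aff ·: Vv|VV
V/I-2 aff ·: Vv|VV
V/II-1 aff I-1×I-2: Vv|VV
V/II-2 un ·: vv
V/II-3 aff I-1×I-2: Vv|VV
V/III-1 aff II-2×II-1: Vv
V/III-2 aff II-2×II-1: Vv
V/III-3 aff II-2×II-1: Vv
⇒ V over [I-1,I-2,II-1,II-2,II-3,III-1,III-2,III-3]: 13 consistent

III-2 ∈ {Bb GG Vv, Bb Gg Vv}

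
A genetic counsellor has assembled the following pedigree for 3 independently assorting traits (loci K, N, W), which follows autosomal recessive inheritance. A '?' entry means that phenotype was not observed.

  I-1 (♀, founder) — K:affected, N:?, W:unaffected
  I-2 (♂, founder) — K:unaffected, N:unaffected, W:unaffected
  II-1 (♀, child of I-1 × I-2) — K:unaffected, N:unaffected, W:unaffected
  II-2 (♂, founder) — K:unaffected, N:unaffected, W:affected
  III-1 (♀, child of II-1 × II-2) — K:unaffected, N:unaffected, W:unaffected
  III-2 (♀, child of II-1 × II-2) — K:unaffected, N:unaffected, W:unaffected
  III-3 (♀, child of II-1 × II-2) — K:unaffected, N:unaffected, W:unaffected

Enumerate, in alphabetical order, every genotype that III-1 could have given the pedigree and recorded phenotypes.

III-1 ∈ {KK NN Ww, KK Nn Ww, Kk NN Ww, Kk Nn Ww}

K/I-1 aff ·: kk
K/I-2 un ·: KK|Kk
K/II-1 un I-1×I-2: Kk
K/II-2 un ·: KK|Kk
K/III-1 un II-1×II-2: KK|Kk
K/III-2 un II-1×II-2: KK|Kk
K/III-3 un II-1×II-2: KK|Kk
⇒ K over [I-1,I-2,II-1,II-2,III-1,III-2,III-3]: 32 consistent
N/I-1 ? ·: NN|Nn|nn
N/I-2 un ·: NN|Nn
N/II-1 un I-1×I-2: NN|Nn
N/II-2 un ·: NN|Nn
N/III-1 un II-1×II-2: NN|Nn
N/III-2 un II-1×II-2: NN|Nn
N/III-3 un II-1×II-2: NN|Nn
⇒ N over [I-1,I-2,II-1,II-2,III-1,III-2,III-3]: 116 consistent
W/I-1 un ·: WW|Ww
W/I-2 un ·: WW|Ww
W/II-1 un I-1×I-2: WW|Ww
W/II-2 aff ·: ww
W/III-1 un II-1×II-2: Ww
W/III-2 un II-1×II-2: Ww
W/III-3 un II-1×II-2: Ww
⇒ W over [I-1,I-2,II-1,II-2,III-1,III-2,III-3]: 7 consistent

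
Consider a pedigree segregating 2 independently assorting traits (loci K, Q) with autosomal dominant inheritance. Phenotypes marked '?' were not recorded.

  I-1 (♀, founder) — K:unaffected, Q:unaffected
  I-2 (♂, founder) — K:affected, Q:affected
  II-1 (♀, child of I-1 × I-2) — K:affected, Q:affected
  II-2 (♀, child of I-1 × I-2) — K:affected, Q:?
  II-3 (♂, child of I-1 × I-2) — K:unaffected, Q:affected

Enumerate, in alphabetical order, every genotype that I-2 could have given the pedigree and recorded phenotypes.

K/I-1 un ·: kk
K/I-2 aff ·: Kk
K/II-1 aff I-1×I-2: Kk
K/II-2 aff I-1×I-2: Kk
K/II-3 un I-1×I-2: kk
⇒ K over [I-1,I-2,II-1,II-2,II-3]: 1 consistent
Q/I-1 un ·: qq
Q/I-2 aff ·: Qq|QQ
Q/II-1 aff I-1×I-2: Qq
Q/II-2 ? I-1×I-2: qq|Qq
Q/II-3 aff I-1×I-2: Qq
⇒ Q over [I-1,I-2,II-1,II-2,II-3]: 3 consistent

I-2 ∈ {Kk QQ, Kk Qq}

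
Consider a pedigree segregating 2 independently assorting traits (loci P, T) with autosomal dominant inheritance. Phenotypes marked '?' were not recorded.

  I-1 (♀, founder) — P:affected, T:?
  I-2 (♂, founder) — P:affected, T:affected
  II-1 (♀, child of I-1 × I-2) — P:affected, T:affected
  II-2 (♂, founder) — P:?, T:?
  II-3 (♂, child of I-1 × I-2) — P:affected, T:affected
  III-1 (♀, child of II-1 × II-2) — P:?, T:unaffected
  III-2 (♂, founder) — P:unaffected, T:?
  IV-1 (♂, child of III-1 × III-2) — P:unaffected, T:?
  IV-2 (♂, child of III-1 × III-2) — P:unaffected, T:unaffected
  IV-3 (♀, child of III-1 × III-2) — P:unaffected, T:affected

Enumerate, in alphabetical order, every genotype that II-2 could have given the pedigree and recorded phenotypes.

II-2 ∈ {PP Tt, PP tt, Pp Tt, Pp tt, pp Tt, pp tt}

P/I-1 aff ·: Pp|PP
P/I-2 aff ·: Pp|PP
P/II-1 aff I-1×I-2: Pp|PP
P/II-2 ? ·: pp|Pp|PP
P/II-3 aff I-1×I-2: Pp|PP
P/III-1 ? II-1×II-2: pp|Pp
P/III-2 un ·: pp
P/IV-1 un III-1×III-2: pp
P/IV-2 un III-1×III-2: pp
P/IV-3 un III-1×III-2: pp
⇒ P over [I-1,I-2,II-1,II-2,II-3,III-1,III-2,IV-1,IV-2,IV-3]: 44 consistent
T/I-1 ? ·: tt|Tt|TT
T/I-2 aff ·: Tt|TT
T/II-1 aff I-1×I-2: Tt
T/II-2 ? ·: tt|Tt
T/II-3 aff I-1×I-2: Tt|TT
T/III-1 un II-1×II-2: tt
T/III-2 ? ·: Tt
T/IV-1 ? III-1×III-2: tt|Tt
T/IV-2 un III-1×III-2: tt
T/IV-3 aff III-1×III-2: Tt
⇒ T over [I-1,I-2,II-1,II-2,II-3,III-1,III-2,IV-1,IV-2,IV-3]: 32 consistent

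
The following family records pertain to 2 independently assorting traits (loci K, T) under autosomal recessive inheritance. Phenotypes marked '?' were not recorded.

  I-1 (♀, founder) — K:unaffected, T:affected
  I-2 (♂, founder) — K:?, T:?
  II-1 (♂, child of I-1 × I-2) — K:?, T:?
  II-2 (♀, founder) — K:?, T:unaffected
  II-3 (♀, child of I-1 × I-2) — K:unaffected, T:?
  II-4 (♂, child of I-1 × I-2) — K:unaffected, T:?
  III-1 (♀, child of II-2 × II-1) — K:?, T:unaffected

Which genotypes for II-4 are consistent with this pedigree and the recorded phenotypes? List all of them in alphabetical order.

II-4 ∈ {KK Tt, KK tt, Kk Tt, Kk tt}

K/I-1 un ·: KK|Kk
K/I-2 ? ·: KK|Kk|kk
K/II-1 ? I-1×I-2: KK|Kk|kk
K/II-2 ? ·: KK|Kk|kk
K/II-3 un I-1×I-2: KK|Kk
K/II-4 un I-1×I-2: KK|Kk
K/III-1 ? II-2×II-1: KK|Kk|kk
⇒ K over [I-1,I-2,II-1,II-2,II-3,II-4,III-1]: 170 consistent
T/I-1 aff ·: tt
T/I-2 ? ·: TT|Tt|tt
T/II-1 ? I-1×I-2: Tt|tt
T/II-2 un ·: TT|Tt
T/II-3 ? I-1×I-2: Tt|tt
T/II-4 ? I-1×I-2: Tt|tt
T/III-1 un II-2×II-1: TT|Tt
⇒ T over [I-1,I-2,II-1,II-2,II-3,II-4,III-1]: 30 consistent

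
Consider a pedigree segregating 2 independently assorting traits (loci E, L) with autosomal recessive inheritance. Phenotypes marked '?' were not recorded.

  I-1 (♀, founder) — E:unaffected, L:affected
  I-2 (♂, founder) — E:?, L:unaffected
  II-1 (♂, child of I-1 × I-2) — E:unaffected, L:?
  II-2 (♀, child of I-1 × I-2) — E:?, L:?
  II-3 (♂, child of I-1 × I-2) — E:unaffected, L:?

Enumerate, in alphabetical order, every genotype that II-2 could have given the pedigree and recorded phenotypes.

E/I-1 un ·: EE|Ee
E/I-2 ? ·: EE|Ee|ee
E/II-1 un I-1×I-2: EE|Ee
E/II-2 ? I-1×I-2: EE|Ee|ee
E/II-3 un I-1×I-2: EE|Ee
⇒ E over [I-1,I-2,II-1,II-2,II-3]: 32 consistent
L/I-1 aff ·: ll
L/I-2 un ·: LL|Ll
L/II-1 ? I-1×I-2: Ll|ll
L/II-2 ? I-1×I-2: Ll|ll
L/II-3 ? I-1×I-2: Ll|ll
⇒ L over [I-1,I-2,II-1,II-2,II-3]: 9 consistent

II-2 ∈ {EE Ll, EE ll, Ee Ll, Ee ll, ee Ll, ee ll}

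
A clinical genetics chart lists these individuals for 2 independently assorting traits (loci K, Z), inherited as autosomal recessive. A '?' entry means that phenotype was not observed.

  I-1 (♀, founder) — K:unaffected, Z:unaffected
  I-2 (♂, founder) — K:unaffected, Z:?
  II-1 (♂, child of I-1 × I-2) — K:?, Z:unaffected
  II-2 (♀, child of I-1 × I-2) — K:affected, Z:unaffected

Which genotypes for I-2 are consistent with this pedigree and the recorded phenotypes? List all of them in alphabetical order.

I-2 ∈ {Kk ZZ, Kk Zz, Kk zz}

K/I-1 un ·: Kk
K/I-2 un ·: Kk
K/II-1 ? I-1×I-2: KK|Kk|kk
K/II-2 aff I-1×I-2: kk
⇒ K over [I-1,I-2,II-1,II-2]: 3 consistent
Z/I-1 un ·: ZZ|Zz
Z/I-2 ? ·: ZZ|Zz|zz
Z/II-1 un I-1×I-2: ZZ|Zz
Z/II-2 un I-1×I-2: ZZ|Zz
⇒ Z over [I-1,I-2,II-1,II-2]: 15 consistent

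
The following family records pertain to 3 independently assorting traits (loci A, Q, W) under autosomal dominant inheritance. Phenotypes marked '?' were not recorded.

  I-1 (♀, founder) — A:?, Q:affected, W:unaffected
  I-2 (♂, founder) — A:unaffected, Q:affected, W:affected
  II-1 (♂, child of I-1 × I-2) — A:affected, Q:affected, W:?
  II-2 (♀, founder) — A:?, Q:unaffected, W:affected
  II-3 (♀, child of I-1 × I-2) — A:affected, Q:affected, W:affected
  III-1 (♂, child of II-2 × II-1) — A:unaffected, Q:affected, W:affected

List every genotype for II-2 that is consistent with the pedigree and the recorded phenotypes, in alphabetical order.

II-2 ∈ {Aa qq WW, Aa qq Ww, aa qq WW, aa qq Ww}

A/I-1 ? ·: Aa|AA
A/I-2 un ·: aa
A/II-1 aff I-1×I-2: Aa
A/II-2 ? ·: aa|Aa
A/II-3 aff I-1×I-2: Aa
A/III-1 un II-2×II-1: aa
⇒ A over [I-1,I-2,II-1,II-2,II-3,III-1]: 4 consistent
Q/I-1 aff ·: Qq|QQ
Q/I-2 aff ·: Qq|QQ
Q/II-1 aff I-1×I-2: Qq|QQ
Q/II-2 un ·: qq
Q/II-3 aff I-1×I-2: Qq|QQ
Q/III-1 aff II-2×II-1: Qq
⇒ Q over [I-1,I-2,II-1,II-2,II-3,III-1]: 13 consistent
W/I-1 un ·: ww
W/I-2 aff ·: Ww|WW
W/II-1 ? I-1×I-2: ww|Ww
W/II-2 aff ·: Ww|WW
W/II-3 aff I-1×I-2: Ww
W/III-1 aff II-2×II-1: Ww|WW
⇒ W over [I-1,I-2,II-1,II-2,II-3,III-1]: 10 consistent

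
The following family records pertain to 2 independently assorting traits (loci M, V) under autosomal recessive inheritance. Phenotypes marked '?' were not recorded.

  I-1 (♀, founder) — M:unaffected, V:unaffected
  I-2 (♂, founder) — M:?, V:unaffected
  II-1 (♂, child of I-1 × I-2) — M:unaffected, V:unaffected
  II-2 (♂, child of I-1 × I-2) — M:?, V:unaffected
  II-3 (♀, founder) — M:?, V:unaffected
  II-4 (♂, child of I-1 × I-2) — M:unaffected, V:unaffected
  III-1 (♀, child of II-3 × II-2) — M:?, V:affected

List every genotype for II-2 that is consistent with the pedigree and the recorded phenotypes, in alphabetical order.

M/I-1 un ·: MM|Mm
M/I-2 ? ·: MM|Mm|mm
M/II-1 un I-1×I-2: MM|Mm
M/II-2 ? I-1×I-2: MM|Mm|mm
M/II-3 ? ·: MM|Mm|mm
M/II-4 un I-1×I-2: MM|Mm
M/III-1 ? II-3×II-2: MM|Mm|mm
⇒ M over [I-1,I-2,II-1,II-2,II-3,II-4,III-1]: 170 consistent
V/I-1 un ·: VV|Vv
V/I-2 un ·: VV|Vv
V/II-1 un I-1×I-2: VV|Vv
V/II-2 un I-1×I-2: Vv
V/II-3 un ·: Vv
V/II-4 un I-1×I-2: VV|Vv
V/III-1 aff II-3×II-2: vv
⇒ V over [I-1,I-2,II-1,II-2,II-3,II-4,III-1]: 12 consistent

II-2 ∈ {MM Vv, Mm Vv, mm Vv}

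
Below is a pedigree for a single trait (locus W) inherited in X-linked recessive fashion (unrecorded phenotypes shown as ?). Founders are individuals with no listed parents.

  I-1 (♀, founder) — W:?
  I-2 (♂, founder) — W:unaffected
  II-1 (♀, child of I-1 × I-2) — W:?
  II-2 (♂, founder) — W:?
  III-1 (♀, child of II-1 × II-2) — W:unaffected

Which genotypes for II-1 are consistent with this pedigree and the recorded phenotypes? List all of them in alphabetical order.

W/I-1 ? ·: X^WX^W|X^WX^w|X^wX^w
W/I-2 un ·: X^WY
W/II-1 ? I-1×I-2: X^WX^W|X^WX^w
W/II-2 ? ·: X^WY|X^wY
W/III-1 un II-1×II-2: X^WX^W|X^WX^w
⇒ W over [I-1,I-2,II-1,II-2,III-1]: 10 consistent

II-1 ∈ {X^WX^W, X^WX^w}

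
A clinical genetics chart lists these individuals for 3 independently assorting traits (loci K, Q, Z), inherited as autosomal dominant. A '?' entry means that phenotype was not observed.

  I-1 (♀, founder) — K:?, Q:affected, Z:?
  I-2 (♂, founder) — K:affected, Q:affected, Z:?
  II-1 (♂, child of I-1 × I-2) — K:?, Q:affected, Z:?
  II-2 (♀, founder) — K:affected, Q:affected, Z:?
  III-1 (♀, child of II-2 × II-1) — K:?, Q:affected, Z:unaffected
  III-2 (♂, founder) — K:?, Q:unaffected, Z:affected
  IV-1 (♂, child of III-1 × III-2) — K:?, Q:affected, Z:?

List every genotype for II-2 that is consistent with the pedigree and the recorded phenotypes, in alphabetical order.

K/I-1 ? ·: kk|Kk|KK
K/I-2 aff ·: Kk|KK
K/II-1 ? I-1×I-2: kk|Kk|KK
K/II-2 aff ·: Kk|KK
K/III-1 ? II-2×II-1: kk|Kk|KK
K/III-2 ? ·: kk|Kk|KK
K/IV-1 ? III-1×III-2: kk|Kk|KK
⇒ K over [I-1,I-2,II-1,II-2,III-1,III-2,IV-1]: 226 consistent
Q/I-1 aff ·: Qq|QQ
Q/I-2 aff ·: Qq|QQ
Q/II-1 aff I-1×I-2: Qq|QQ
Q/II-2 aff ·: Qq|QQ
Q/III-1 aff II-2×II-1: Qq|QQ
Q/III-2 un ·: qq
Q/IV-1 aff III-1×III-2: Qq
⇒ Q over [I-1,I-2,II-1,II-2,III-1,III-2,IV-1]: 24 consistent
Z/I-1 ? ·: zz|Zz|ZZ
Z/I-2 ? ·: zz|Zz|ZZ
Z/II-1 ? I-1×I-2: zz|Zz
Z/II-2 ? ·: zz|Zz
Z/III-1 un II-2×II-1: zz
Z/III-2 aff ·: Zz|ZZ
Z/IV-1 ? III-1×III-2: zz|Zz
⇒ Z over [I-1,I-2,II-1,II-2,III-1,III-2,IV-1]: 66 consistent

II-2 ∈ {KK QQ Zz, KK QQ zz, KK Qq Zz, KK Qq zz, Kk QQ Zz, Kk QQ zz, Kk Qq Zz, Kk Qq zz}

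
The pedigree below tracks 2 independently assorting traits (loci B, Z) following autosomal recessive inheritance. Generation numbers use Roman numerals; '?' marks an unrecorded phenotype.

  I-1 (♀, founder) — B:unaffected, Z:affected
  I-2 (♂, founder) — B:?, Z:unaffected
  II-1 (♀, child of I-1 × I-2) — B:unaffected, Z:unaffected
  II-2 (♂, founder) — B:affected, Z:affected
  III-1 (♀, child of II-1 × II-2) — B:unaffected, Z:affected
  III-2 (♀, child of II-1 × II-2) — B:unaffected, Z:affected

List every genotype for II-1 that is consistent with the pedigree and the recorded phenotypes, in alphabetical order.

B/I-1 un ·: BB|Bb
B/I-2 ? ·: BB|Bb|bb
B/II-1 un I-1×I-2: BB|Bb
B/II-2 aff ·: bb
B/III-1 un II-1×II-2: Bb
B/III-2 un II-1×II-2: Bb
⇒ B over [I-1,I-2,II-1,II-2,III-1,III-2]: 9 consistent
Z/I-1 aff ·: zz
Z/I-2 un ·: ZZ|Zz
Z/II-1 un I-1×I-2: Zz
Z/II-2 aff ·: zz
Z/III-1 aff II-1×II-2: zz
Z/III-2 aff II-1×II-2: zz
⇒ Z over [I-1,I-2,II-1,II-2,III-1,III-2]: 2 consistent

II-1 ∈ {BB Zz, Bb Zz}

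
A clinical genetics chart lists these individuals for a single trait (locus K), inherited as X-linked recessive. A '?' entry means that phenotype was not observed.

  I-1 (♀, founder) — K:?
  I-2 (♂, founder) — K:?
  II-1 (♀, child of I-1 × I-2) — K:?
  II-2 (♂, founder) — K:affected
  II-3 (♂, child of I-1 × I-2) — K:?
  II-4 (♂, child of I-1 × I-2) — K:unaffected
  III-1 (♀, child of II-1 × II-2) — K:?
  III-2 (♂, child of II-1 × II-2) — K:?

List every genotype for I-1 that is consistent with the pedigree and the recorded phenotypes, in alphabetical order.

K/I-1 ? ·: X^KX^K|X^KX^k
K/I-2 ? ·: X^KY|X^kY
K/II-1 ? I-1×I-2: X^KX^K|X^KX^k|X^kX^k
K/II-2 aff ·: X^kY
K/II-3 ? I-1×I-2: X^KY|X^kY
K/II-4 un I-1×I-2: X^KY
K/III-1 ? II-1×II-2: X^KX^k|X^kX^k
K/III-2 ? II-1×II-2: X^KY|X^kY
⇒ K over [I-1,I-2,II-1,II-2,II-3,II-4,III-1,III-2]: 25 consistent

I-1 ∈ {X^KX^K, X^KX^k}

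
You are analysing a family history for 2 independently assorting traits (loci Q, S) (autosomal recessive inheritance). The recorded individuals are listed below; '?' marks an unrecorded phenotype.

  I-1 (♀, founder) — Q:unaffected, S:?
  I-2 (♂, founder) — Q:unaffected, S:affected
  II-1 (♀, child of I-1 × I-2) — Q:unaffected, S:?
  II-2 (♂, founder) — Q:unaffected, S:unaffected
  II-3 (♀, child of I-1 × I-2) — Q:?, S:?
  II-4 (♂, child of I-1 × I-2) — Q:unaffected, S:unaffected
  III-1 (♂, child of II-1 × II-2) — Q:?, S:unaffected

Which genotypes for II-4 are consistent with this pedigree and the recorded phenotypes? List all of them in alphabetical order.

Q/I-1 un ·: QQ|Qq
Q/I-2 un ·: QQ|Qq
Q/II-1 un I-1×I-2: QQ|Qq
Q/II-2 un ·: QQ|Qq
Q/II-3 ? I-1×I-2: QQ|Qq|qq
Q/II-4 un I-1×I-2: QQ|Qq
Q/III-1 ? II-1×II-2: QQ|Qq|qq
⇒ Q over [I-1,I-2,II-1,II-2,II-3,II-4,III-1]: 115 consistent
S/I-1 ? ·: SS|Ss
S/I-2 aff ·: ss
S/II-1 ? I-1×I-2: Ss|ss
S/II-2 un ·: SS|Ss
S/II-3 ? I-1×I-2: Ss|ss
S/II-4 un I-1×I-2: Ss
S/III-1 un II-1×II-2: SS|Ss
⇒ S over [I-1,I-2,II-1,II-2,II-3,II-4,III-1]: 16 consistent

II-4 ∈ {QQ Ss, Qq Ss}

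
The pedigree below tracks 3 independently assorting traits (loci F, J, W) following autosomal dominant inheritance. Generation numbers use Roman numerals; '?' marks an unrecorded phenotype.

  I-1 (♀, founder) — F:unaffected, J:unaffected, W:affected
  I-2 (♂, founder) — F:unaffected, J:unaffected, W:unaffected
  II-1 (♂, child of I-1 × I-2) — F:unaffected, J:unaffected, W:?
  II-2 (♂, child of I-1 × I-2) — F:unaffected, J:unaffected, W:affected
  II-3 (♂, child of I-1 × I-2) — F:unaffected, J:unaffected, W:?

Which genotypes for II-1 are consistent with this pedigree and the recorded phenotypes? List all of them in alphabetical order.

II-1 ∈ {ff jj Ww, ff jj ww}

F/I-1 un ·: ff
F/I-2 un ·: ff
F/II-1 un I-1×I-2: ff
F/II-2 un I-1×I-2: ff
F/II-3 un I-1×I-2: ff
⇒ F over [I-1,I-2,II-1,II-2,II-3]: 1 consistent
J/I-1 un ·: jj
J/I-2 un ·: jj
J/II-1 un I-1×I-2: jj
J/II-2 un I-1×I-2: jj
J/II-3 un I-1×I-2: jj
⇒ J over [I-1,I-2,II-1,II-2,II-3]: 1 consistent
W/I-1 aff ·: Ww|WW
W/I-2 un ·: ww
W/II-1 ? I-1×I-2: ww|Ww
W/II-2 aff I-1×I-2: Ww
W/II-3 ? I-1×I-2: ww|Ww
⇒ W over [I-1,I-2,II-1,II-2,II-3]: 5 consistent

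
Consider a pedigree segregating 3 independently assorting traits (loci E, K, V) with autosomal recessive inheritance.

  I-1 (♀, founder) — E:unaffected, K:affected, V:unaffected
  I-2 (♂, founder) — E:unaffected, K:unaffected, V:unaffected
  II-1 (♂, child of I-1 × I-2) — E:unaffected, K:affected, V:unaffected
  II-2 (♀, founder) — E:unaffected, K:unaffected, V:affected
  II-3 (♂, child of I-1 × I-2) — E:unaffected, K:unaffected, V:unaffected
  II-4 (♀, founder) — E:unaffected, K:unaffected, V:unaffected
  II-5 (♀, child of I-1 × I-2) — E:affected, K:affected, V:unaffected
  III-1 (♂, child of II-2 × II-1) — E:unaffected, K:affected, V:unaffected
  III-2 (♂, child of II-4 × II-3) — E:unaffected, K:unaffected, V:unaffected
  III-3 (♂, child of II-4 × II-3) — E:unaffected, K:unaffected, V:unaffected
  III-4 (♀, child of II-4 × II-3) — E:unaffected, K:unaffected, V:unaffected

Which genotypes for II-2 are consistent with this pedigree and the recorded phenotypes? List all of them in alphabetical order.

E/I-1 un ·: Ee
E/I-2 un ·: Ee
E/II-1 un I-1×I-2: EE|Ee
E/II-2 un ·: EE|Ee
E/II-3 un I-1×I-2: EE|Ee
E/II-4 un ·: EE|Ee
E/II-5 aff I-1×I-2: ee
E/III-1 un II-2×II-1: EE|Ee
E/III-2 un II-4×II-3: EE|Ee
E/III-3 un II-4×II-3: EE|Ee
E/III-4 un II-4×II-3: EE|Ee
⇒ E over [I-1,I-2,II-1,II-2,II-3,II-4,II-5,III-1,III-2,III-3,III-4]: 175 consistent
K/I-1 aff ·: kk
K/I-2 un ·: Kk
K/II-1 aff I-1×I-2: kk
K/II-2 un ·: Kk
K/II-3 un I-1×I-2: Kk
K/II-4 un ·: KK|Kk
K/II-5 aff I-1×I-2: kk
K/III-1 aff II-2×II-1: kk
K/III-2 un II-4×II-3: KK|Kk
K/III-3 un II-4×II-3: KK|Kk
K/III-4 un II-4×II-3: KK|Kk
⇒ K over [I-1,I-2,II-1,II-2,II-3,II-4,II-5,III-1,III-2,III-3,III-4]: 16 consistent
V/I-1 un ·: VV|Vv
V/I-2 un ·: VV|Vv
V/II-1 un I-1×I-2: VV|Vv
V/II-2 aff ·: vv
V/II-3 un I-1×I-2: VV|Vv
V/II-4 un ·: VV|Vv
V/II-5 un I-1×I-2: VV|Vv
V/III-1 un II-2×II-1: Vv
V/III-2 un II-4×II-3: VV|Vv
V/III-3 un II-4×II-3: VV|Vv
V/III-4 un II-4×II-3: VV|Vv
⇒ V over [I-1,I-2,II-1,II-2,II-3,II-4,II-5,III-1,III-2,III-3,III-4]: 309 consistent

II-2 ∈ {EE Kk vv, Ee Kk vv}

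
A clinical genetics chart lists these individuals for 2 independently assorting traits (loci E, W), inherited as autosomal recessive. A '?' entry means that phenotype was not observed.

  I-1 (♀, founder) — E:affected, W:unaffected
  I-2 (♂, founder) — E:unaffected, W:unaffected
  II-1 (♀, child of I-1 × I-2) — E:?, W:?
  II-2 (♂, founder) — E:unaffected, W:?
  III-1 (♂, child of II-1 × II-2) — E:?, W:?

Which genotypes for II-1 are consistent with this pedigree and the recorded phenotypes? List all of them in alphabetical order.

II-1 ∈ {Ee WW, Ee Ww, Ee ww, ee WW, ee Ww, ee ww}

E/I-1 aff ·: ee
E/I-2 un ·: EE|Ee
E/II-1 ? I-1×I-2: Ee|ee
E/II-2 un ·: EE|Ee
E/III-1 ? II-1×II-2: EE|Ee|ee
⇒ E over [I-1,I-2,II-1,II-2,III-1]: 13 consistent
W/I-1 un ·: WW|Ww
W/I-2 un ·: WW|Ww
W/II-1 ? I-1×I-2: WW|Ww|ww
W/II-2 ? ·: WW|Ww|ww
W/III-1 ? II-1×II-2: WW|Ww|ww
⇒ W over [I-1,I-2,II-1,II-2,III-1]: 41 consistent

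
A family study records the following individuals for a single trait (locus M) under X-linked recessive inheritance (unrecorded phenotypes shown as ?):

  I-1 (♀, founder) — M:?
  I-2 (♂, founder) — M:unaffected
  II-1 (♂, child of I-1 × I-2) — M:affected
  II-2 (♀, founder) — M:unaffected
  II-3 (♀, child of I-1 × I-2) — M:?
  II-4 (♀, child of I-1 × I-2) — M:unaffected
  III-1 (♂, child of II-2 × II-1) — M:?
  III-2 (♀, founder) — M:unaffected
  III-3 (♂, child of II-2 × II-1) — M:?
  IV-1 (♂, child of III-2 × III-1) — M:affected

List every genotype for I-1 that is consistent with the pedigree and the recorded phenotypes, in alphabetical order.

I-1 ∈ {X^MX^m, X^mX^m}

M/I-1 ? ·: X^MX^m|X^mX^m
M/I-2 un ·: X^MY
M/II-1 aff I-1×I-2: X^mY
M/II-2 un ·: X^MX^M|X^MX^m
M/II-3 ? I-1×I-2: X^MX^M|X^MX^m
M/II-4 un I-1×I-2: X^MX^M|X^MX^m
M/III-1 ? II-2×II-1: X^MY|X^mY
M/III-2 un ·: X^MX^m
M/III-3 ? II-2×II-1: X^MY|X^mY
M/IV-1 aff III-2×III-1: X^mY
⇒ M over [I-1,I-2,II-1,II-2,II-3,II-4,III-1,III-2,III-3,IV-1]: 25 consistent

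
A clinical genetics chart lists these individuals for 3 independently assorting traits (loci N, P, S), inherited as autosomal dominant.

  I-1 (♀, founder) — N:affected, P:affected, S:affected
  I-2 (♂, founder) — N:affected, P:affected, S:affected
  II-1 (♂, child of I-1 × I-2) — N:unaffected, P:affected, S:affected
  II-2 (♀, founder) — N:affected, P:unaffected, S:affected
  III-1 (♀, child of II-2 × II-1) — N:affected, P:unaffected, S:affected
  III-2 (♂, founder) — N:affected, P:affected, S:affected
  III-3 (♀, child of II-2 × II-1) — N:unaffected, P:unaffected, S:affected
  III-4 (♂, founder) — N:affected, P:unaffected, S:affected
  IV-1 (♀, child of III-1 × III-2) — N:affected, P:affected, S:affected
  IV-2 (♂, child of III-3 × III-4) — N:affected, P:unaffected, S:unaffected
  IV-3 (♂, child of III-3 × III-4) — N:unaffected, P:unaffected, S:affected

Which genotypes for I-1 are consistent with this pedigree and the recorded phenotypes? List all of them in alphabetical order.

N/I-1 aff ·: Nn
N/I-2 aff ·: Nn
N/II-1 un I-1×I-2: nn
N/II-2 aff ·: Nn
N/III-1 aff II-2×II-1: Nn
N/III-2 aff ·: Nn|NN
N/III-3 un II-2×II-1: nn
N/III-4 aff ·: Nn
N/IV-1 aff III-1×III-2: Nn|NN
N/IV-2 aff III-3×III-4: Nn
N/IV-3 un III-3×III-4: nn
⇒ N over [I-1,I-2,II-1,II-2,III-1,III-2,III-3,III-4,IV-1,IV-2,IV-3]: 4 consistent
P/I-1 aff ·: Pp|PP
P/I-2 aff ·: Pp|PP
P/II-1 aff I-1×I-2: Pp
P/II-2 un ·: pp
P/III-1 un II-2×II-1: pp
P/III-2 aff ·: Pp|PP
P/III-3 un II-2×II-1: pp
P/III-4 un ·: pp
P/IV-1 aff III-1×III-2: Pp
P/IV-2 un III-3×III-4: pp
P/IV-3 un III-3×III-4: pp
⇒ P over [I-1,I-2,II-1,II-2,III-1,III-2,III-3,III-4,IV-1,IV-2,IV-3]: 6 consistent
S/I-1 aff ·: Ss|SS
S/I-2 aff ·: Ss|SS
S/II-1 aff I-1×I-2: Ss|SS
S/II-2 aff ·: Ss|SS
S/III-1 aff II-2×II-1: Ss|SS
S/III-2 aff ·: Ss|SS
S/III-3 aff II-2×II-1: Ss
S/III-4 aff ·: Ss
S/IV-1 aff III-1×III-2: Ss|SS
S/IV-2 un III-3×III-4: ss
S/IV-3 aff III-3×III-4: Ss|SS
⇒ S over [I-1,I-2,II-1,II-2,III-1,III-2,III-3,III-4,IV-1,IV-2,IV-3]: 140 consistent

I-1 ∈ {Nn PP SS, Nn PP Ss, Nn Pp SS, Nn Pp Ss}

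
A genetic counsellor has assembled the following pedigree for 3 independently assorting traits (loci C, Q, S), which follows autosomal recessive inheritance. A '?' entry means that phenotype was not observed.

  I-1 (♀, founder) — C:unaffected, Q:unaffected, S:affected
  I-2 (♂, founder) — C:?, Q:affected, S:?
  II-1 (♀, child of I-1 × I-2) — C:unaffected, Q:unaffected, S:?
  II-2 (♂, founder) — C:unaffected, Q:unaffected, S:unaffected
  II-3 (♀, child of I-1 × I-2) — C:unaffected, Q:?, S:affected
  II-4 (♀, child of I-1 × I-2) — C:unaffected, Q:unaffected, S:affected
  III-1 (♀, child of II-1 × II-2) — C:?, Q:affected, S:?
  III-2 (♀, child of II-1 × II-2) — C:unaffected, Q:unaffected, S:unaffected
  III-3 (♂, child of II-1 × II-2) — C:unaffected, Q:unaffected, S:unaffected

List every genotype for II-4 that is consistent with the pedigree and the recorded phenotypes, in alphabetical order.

II-4 ∈ {CC Qq ss, Cc Qq ss}

C/I-1 un ·: CC|Cc
C/I-2 ? ·: CC|Cc|cc
C/II-1 un I-1×I-2: CC|Cc
C/II-2 un ·: CC|Cc
C/II-3 un I-1×I-2: CC|Cc
C/II-4 un I-1×I-2: CC|Cc
C/III-1 ? II-1×II-2: CC|Cc|cc
C/III-2 un II-1×II-2: CC|Cc
C/III-3 un II-1×II-2: CC|Cc
⇒ C over [I-1,I-2,II-1,II-2,II-3,II-4,III-1,III-2,III-3]: 397 consistent
Q/I-1 un ·: QQ|Qq
Q/I-2 aff ·: qq
Q/II-1 un I-1×I-2: Qq
Q/II-2 un ·: Qq
Q/II-3 ? I-1×I-2: Qq|qq
Q/II-4 un I-1×I-2: Qq
Q/III-1 aff II-1×II-2: qq
Q/III-2 un II-1×II-2: QQ|Qq
Q/III-3 un II-1×II-2: QQ|Qq
⇒ Q over [I-1,I-2,II-1,II-2,II-3,II-4,III-1,III-2,III-3]: 12 consistent
S/I-1 aff ·: ss
S/I-2 ? ·: Ss|ss
S/II-1 ? I-1×I-2: Ss|ss
S/II-2 un ·: SS|Ss
S/II-3 aff I-1×I-2: ss
S/II-4 aff I-1×I-2: ss
S/III-1 ? II-1×II-2: SS|Ss|ss
S/III-2 un II-1×II-2: SS|Ss
S/III-3 un II-1×II-2: SS|Ss
⇒ S over [I-1,I-2,II-1,II-2,II-3,II-4,III-1,III-2,III-3]: 26 consistent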